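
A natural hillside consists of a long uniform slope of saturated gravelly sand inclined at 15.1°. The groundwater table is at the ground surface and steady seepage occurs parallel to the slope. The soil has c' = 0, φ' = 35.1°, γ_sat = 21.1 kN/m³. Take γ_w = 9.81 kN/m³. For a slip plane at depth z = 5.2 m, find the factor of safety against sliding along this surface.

FS = 1.39

With seepage parallel to the slope and the water table at the surface, the effective normal stress on the slip plane uses the buoyant unit weight γ' = γ_sat − γ_w while the driving shear stress uses γ_sat:
FS = [c' + γ' z cos²β tanφ'] / [γ_sat z sinβ cosβ]
(For c' = 0 this reduces to FS = (γ'/γ_sat)·tanφ'/tanβ.)
γ' = 21.1 − 9.81 = 11.29 kN/m³
Numerator = 0.0 + 11.29·5.2·cos²15.1°·tan35.1° = 0.0 + 11.29·5.2·0.9321·0.7028 = 38.461 kPa
Denominator = 21.1·5.2·sin15.1°·cos15.1° = 21.1·5.2·0.2605·0.9655 = 27.596 kPa
FS = 38.461 / 27.596 = 1.394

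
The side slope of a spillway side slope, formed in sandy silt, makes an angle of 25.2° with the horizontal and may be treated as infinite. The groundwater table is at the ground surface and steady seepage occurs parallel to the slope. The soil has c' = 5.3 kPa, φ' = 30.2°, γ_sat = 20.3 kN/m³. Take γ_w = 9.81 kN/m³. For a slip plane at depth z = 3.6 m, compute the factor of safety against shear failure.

FS = 0.83

With seepage parallel to the slope and the water table at the surface, the effective normal stress on the slip plane uses the buoyant unit weight γ' = γ_sat − γ_w while the driving shear stress uses γ_sat:
FS = [c' + γ' z cos²β tanφ'] / [γ_sat z sinβ cosβ]
γ' = 20.3 − 9.81 = 10.49 kN/m³
Numerator = 5.3 + 10.49·3.6·cos²25.2°·tan30.2° = 5.3 + 10.49·3.6·0.8187·0.5820 = 23.295 kPa
Denominator = 20.3·3.6·sin25.2°·cos25.2° = 20.3·3.6·0.4258·0.9048 = 28.155 kPa
FS = 23.295 / 28.155 = 0.827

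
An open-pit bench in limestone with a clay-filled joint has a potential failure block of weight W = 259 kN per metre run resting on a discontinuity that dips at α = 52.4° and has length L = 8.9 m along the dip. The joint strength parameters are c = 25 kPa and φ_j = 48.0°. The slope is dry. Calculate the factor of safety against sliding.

FS = 1.94

Resolving the block weight along and normal to the plane and applying the Mohr–Coulomb strength on the joint:
N' = W cosα = 259·cos52.4° = 158.0 kN/m
Driving force T = W sinα = 259·sin52.4° = 205.2 kN/m
Resisting force R = c·L + N'·tanφ_j = 25·8.9 + 158.0·tan48.0° = 222.5 + 175.5 = 398.0 kN/m
FS = R / T = 398.0 / 205.2 = 1.940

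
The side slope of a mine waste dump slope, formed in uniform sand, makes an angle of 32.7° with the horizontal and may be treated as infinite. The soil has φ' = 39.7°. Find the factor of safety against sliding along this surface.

For a dry cohesionless infinite slope the factor of safety is FS = tanφ' / tanβ.
FS = tan39.7° / tan32.7° = 0.8302 / 0.6420 = 1.293

FS = 1.29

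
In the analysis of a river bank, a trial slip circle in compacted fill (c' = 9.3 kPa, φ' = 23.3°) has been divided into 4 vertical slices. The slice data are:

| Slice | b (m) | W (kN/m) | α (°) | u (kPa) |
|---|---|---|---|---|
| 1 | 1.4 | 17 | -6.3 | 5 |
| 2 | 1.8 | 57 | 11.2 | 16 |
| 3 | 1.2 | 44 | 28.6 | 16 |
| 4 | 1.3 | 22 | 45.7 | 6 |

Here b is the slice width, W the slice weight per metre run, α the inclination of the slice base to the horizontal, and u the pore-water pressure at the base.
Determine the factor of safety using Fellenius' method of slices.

Ordinary method of slices: FS = Σ[c'·Δl_i + (W_i cosα_i − u_i·Δl_i)·tanφ'] / Σ W_i sinα_i, with Δl_i = b_i / cosα_i.
Slice 1: Δl = 1.4/cos(-6.3°) = 1.409 m; N'_1 = 17·cos(-6.3°) − 5·1.409 = 9.9; c'Δl = 13.10; W sinα = -1.9
Slice 2: Δl = 1.8/cos11.2° = 1.835 m; N'_2 = 57·cos11.2° − 16·1.835 = 26.6; c'Δl = 17.07; W sinα = 11.1
Slice 3: Δl = 1.2/cos28.6° = 1.367 m; N'_3 = 44·cos28.6° − 16·1.367 = 16.8; c'Δl = 12.71; W sinα = 21.1
Slice 4: Δl = 1.3/cos45.7° = 1.861 m; N'_4 = 22·cos45.7° − 6·1.861 = 4.2; c'Δl = 17.31; W sinα = 15.7
Σc'Δl = 60.2 kN/m; ΣN' = 57.4 kN/m; ΣW sinα = 46.0 kN/m
Resisting = 60.2 + 57.4·tan23.3° = 60.2 + 24.7 = 84.9 kN/m
FS = 84.9 / 46.0 = 1.845

FS = 1.84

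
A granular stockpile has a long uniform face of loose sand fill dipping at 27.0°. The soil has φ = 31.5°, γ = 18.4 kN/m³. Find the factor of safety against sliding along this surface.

For a dry cohesionless infinite slope the factor of safety is FS = tanφ / tanβ.
FS = tan31.5° / tan27.0° = 0.6128 / 0.5095 = 1.203

FS = 1.20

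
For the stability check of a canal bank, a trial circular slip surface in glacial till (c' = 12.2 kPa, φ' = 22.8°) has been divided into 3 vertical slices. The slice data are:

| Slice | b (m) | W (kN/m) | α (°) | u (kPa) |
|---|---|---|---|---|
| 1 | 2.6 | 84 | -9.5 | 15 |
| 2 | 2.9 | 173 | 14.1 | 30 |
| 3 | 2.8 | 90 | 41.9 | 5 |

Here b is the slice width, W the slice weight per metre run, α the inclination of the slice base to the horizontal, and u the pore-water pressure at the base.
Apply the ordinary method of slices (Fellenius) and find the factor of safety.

FS = 2.10

Ordinary method of slices: FS = Σ[c'·Δl_i + (W_i cosα_i − u_i·Δl_i)·tanφ'] / Σ W_i sinα_i, with Δl_i = b_i / cosα_i.
Slice 1: Δl = 2.6/cos(-9.5°) = 2.636 m; N'_1 = 84·cos(-9.5°) − 15·2.636 = 43.3; c'Δl = 32.16; W sinα = -13.9
Slice 2: Δl = 2.9/cos14.1° = 2.990 m; N'_2 = 173·cos14.1° − 30·2.990 = 78.1; c'Δl = 36.48; W sinα = 42.1
Slice 3: Δl = 2.8/cos41.9° = 3.762 m; N'_3 = 90·cos41.9° − 5·3.762 = 48.2; c'Δl = 45.89; W sinα = 60.1
Σc'Δl = 114.5 kN/m; ΣN' = 169.6 kN/m; ΣW sinα = 88.4 kN/m
Resisting = 114.5 + 169.6·tan22.8° = 114.5 + 71.3 = 185.8 kN/m
FS = 185.8 / 88.4 = 2.102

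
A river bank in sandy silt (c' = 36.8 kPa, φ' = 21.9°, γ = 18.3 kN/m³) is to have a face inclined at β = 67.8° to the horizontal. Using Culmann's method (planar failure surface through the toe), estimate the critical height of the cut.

H_c = 22.72 m

Culmann's analysis gives the critical failure plane at α_cr = (β + φ')/2 = (67.8 + 21.9)/2 = 44.8°, and the critical height
H_c = (4c'/γ) · sinβ cosφ' / [1 − cos(β − φ')]
    = (4·36.8/18.3) · sin67.8°·cos21.9° / [1 − cos(45.9°)]
    = 8.044 · 0.9259·0.9278 / [1 − 0.6959]
    = 8.044 · 0.8591 / 0.3041
    = 22.72 m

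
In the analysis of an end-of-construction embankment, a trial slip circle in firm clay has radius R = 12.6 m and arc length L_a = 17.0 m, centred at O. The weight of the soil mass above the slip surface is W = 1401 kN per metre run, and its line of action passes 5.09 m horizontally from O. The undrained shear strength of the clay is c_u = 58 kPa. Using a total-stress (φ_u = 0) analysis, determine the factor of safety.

Taking moments about the centre O, the resisting moment is provided by the undrained shear strength acting along the arc:
M_R = c_u·L_a·R = 58·17.00·12.6 = 12423.6 kN·m/m
M_D = W·d = 1401·5.09 = 7131.1 kN·m/m
FS = M_R / M_D = 12423.6 / 7131.1 = 1.742

FS = 1.74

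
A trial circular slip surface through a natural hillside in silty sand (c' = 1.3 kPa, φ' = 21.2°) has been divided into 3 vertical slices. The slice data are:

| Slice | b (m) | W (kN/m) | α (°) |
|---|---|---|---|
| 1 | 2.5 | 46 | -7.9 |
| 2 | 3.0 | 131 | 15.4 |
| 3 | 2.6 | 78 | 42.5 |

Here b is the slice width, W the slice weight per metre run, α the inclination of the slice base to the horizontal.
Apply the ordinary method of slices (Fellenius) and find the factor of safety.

Ordinary method of slices: FS = Σ[c'·Δl_i + (W_i cosα_i)·tanφ'] / Σ W_i sinα_i, with Δl_i = b_i / cosα_i.
Slice 1: Δl = 2.5/cos(-7.9°) = 2.524 m; N'_1 = 46·cos(-7.9°) = 45.6; c'Δl = 3.28; W sinα = -6.3
Slice 2: Δl = 3.0/cos15.4° = 3.112 m; N'_2 = 131·cos15.4° = 126.3; c'Δl = 4.05; W sinα = 34.8
Slice 3: Δl = 2.6/cos42.5° = 3.526 m; N'_3 = 78·cos42.5° = 57.5; c'Δl = 4.58; W sinα = 52.7
Σc'Δl = 11.9 kN/m; ΣN' = 229.4 kN/m; ΣW sinα = 81.2 kN/m
Resisting = 11.9 + 229.4·tan21.2° = 11.9 + 89.0 = 100.9 kN/m
FS = 100.9 / 81.2 = 1.243

FS = 1.24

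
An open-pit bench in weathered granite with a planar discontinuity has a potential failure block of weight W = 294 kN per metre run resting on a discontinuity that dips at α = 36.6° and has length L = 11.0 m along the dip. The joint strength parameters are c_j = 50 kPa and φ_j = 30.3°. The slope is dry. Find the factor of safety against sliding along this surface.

Resolving the block weight along and normal to the plane and applying the Mohr–Coulomb strength on the joint:
N' = W cosα = 294·cos36.6° = 236.0 kN/m
Driving force T = W sinα = 294·sin36.6° = 175.3 kN/m
Resisting force R = c_j·L + N'·tanφ_j = 50·11.0 + 236.0·tan30.3° = 550.0 + 137.9 = 687.9 kN/m
FS = R / T = 687.9 / 175.3 = 3.924

FS = 3.92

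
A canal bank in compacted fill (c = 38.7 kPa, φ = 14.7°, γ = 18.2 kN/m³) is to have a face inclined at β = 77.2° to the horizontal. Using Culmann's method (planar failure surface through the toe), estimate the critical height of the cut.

H_c = 14.91 m

Culmann's analysis gives the critical failure plane at α_cr = (β + φ)/2 = (77.2 + 14.7)/2 = 46.0°, and the critical height
H_c = (4c/γ) · sinβ cosφ / [1 − cos(β − φ)]
    = (4·38.7/18.2) · sin77.2°·cos14.7° / [1 − cos(62.5°)]
    = 8.505 · 0.9751·0.9673 / [1 − 0.4617]
    = 8.505 · 0.9432 / 0.5383
    = 14.91 m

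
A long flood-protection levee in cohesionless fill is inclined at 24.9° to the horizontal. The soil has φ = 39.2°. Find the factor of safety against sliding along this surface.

For a dry cohesionless infinite slope the factor of safety is FS = tanφ / tanβ.
FS = tan39.2° / tan24.9° = 0.8156 / 0.4642 = 1.757

FS = 1.76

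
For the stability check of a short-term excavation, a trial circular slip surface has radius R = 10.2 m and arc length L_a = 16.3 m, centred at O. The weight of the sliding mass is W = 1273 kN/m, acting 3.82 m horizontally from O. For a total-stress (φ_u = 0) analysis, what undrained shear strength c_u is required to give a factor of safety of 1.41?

c_u = 41.2 kPa

FS = c_u·L_a·R / (W·d), so c_u = FS·W·d / (L_a·R).
c_u = 1.41·1273·3.82 / (16.30·10.2) = 6856.6 / 166.26 = 41.24 kPa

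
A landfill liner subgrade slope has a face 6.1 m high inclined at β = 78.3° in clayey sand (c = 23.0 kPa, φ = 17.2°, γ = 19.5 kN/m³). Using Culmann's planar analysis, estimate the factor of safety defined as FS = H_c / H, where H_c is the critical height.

H_c = (4c/γ) · sinβ cosφ / [1 − cos(β − φ)]
    = (4·23.0/19.5) · sin78.3°·cos17.2° / [1 − cos61.1°]
    = 4.718 · 0.9354 / 0.5167 = 8.54 m
FS = H_c / H = 8.54 / 6.1 = 1.400

FS = 1.40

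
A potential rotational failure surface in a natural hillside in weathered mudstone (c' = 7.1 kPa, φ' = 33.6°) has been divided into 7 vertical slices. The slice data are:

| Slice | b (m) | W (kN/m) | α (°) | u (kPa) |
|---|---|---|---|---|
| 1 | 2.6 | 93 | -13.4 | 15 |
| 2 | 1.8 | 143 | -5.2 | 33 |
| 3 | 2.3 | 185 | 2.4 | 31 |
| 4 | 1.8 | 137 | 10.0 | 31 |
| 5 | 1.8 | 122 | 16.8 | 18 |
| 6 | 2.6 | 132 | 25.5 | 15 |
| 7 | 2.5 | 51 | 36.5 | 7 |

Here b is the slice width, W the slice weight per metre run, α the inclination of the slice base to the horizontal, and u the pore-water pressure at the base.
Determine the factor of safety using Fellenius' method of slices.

FS = 3.78

Ordinary method of slices: FS = Σ[c'·Δl_i + (W_i cosα_i − u_i·Δl_i)·tanφ'] / Σ W_i sinα_i, with Δl_i = b_i / cosα_i.
Slice 1: Δl = 2.6/cos(-13.4°) = 2.673 m; N'_1 = 93·cos(-13.4°) − 15·2.673 = 50.4; c'Δl = 18.98; W sinα = -21.6
Slice 2: Δl = 1.8/cos(-5.2°) = 1.807 m; N'_2 = 143·cos(-5.2°) − 33·1.807 = 82.8; c'Δl = 12.83; W sinα = -13.0
Slice 3: Δl = 2.3/cos2.4° = 2.302 m; N'_3 = 185·cos2.4° − 31·2.302 = 113.5; c'Δl = 16.34; W sinα = 7.7
Slice 4: Δl = 1.8/cos10.0° = 1.828 m; N'_4 = 137·cos10.0° − 31·1.828 = 78.3; c'Δl = 12.98; W sinα = 23.8
Slice 5: Δl = 1.8/cos16.8° = 1.880 m; N'_5 = 122·cos16.8° − 18·1.880 = 82.9; c'Δl = 13.35; W sinα = 35.3
Slice 6: Δl = 2.6/cos25.5° = 2.881 m; N'_6 = 132·cos25.5° − 15·2.881 = 75.9; c'Δl = 20.45; W sinα = 56.8
Slice 7: Δl = 2.5/cos36.5° = 3.110 m; N'_7 = 51·cos36.5° − 7·3.110 = 19.2; c'Δl = 22.08; W sinα = 30.3
Σc'Δl = 117.0 kN/m; ΣN' = 503.0 kN/m; ΣW sinα = 119.4 kN/m
Resisting = 117.0 + 503.0·tan33.6° = 117.0 + 334.2 = 451.2 kN/m
FS = 451.2 / 119.4 = 3.777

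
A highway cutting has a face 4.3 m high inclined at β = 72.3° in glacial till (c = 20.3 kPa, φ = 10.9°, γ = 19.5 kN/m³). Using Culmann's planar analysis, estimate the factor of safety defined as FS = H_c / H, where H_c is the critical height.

H_c = (4c/γ) · sinβ cosφ / [1 − cos(β − φ)]
    = (4·20.3/19.5) · sin72.3°·cos10.9° / [1 − cos61.4°]
    = 4.164 · 0.9355 / 0.5213 = 7.47 m
FS = H_c / H = 7.47 / 4.3 = 1.738

FS = 1.74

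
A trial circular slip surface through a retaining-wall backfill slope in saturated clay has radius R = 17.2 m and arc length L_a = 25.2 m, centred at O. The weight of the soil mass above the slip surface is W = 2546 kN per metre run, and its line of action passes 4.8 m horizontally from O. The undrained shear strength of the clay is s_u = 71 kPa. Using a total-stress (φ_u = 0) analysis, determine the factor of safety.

Taking moments about the centre O, the resisting moment is provided by the undrained shear strength acting along the arc:
M_R = s_u·L_a·R = 71·25.20·17.2 = 30774.2 kN·m/m
M_D = W·d = 2546·4.8 = 12220.8 kN·m/m
FS = M_R / M_D = 30774.2 / 12220.8 = 2.518

FS = 2.52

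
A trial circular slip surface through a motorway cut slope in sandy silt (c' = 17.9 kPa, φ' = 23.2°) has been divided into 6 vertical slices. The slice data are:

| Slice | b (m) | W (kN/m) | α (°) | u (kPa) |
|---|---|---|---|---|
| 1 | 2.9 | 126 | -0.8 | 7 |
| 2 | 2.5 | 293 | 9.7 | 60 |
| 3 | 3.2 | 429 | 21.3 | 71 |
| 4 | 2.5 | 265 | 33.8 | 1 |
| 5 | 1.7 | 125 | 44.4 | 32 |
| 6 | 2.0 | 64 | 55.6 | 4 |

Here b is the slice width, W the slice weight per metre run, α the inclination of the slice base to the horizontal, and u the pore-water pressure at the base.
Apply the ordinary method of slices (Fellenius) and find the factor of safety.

Ordinary method of slices: FS = Σ[c'·Δl_i + (W_i cosα_i − u_i·Δl_i)·tanφ'] / Σ W_i sinα_i, with Δl_i = b_i / cosα_i.
Slice 1: Δl = 2.9/cos(-0.8°) = 2.900 m; N'_1 = 126·cos(-0.8°) − 7·2.900 = 105.7; c'Δl = 51.92; W sinα = -1.8
Slice 2: Δl = 2.5/cos9.7° = 2.536 m; N'_2 = 293·cos9.7° − 60·2.536 = 136.6; c'Δl = 45.40; W sinα = 49.4
Slice 3: Δl = 3.2/cos21.3° = 3.435 m; N'_3 = 429·cos21.3° − 71·3.435 = 155.8; c'Δl = 61.48; W sinα = 155.8
Slice 4: Δl = 2.5/cos33.8° = 3.008 m; N'_4 = 265·cos33.8° − 1·3.008 = 217.2; c'Δl = 53.85; W sinα = 147.4
Slice 5: Δl = 1.7/cos44.4° = 2.379 m; N'_5 = 125·cos44.4° − 32·2.379 = 13.2; c'Δl = 42.59; W sinα = 87.5
Slice 6: Δl = 2.0/cos55.6° = 3.540 m; N'_6 = 64·cos55.6° − 4·3.540 = 22.0; c'Δl = 63.37; W sinα = 52.8
Σc'Δl = 318.6 kN/m; ΣN' = 650.5 kN/m; ΣW sinα = 491.1 kN/m
Resisting = 318.6 + 650.5·tan23.2° = 318.6 + 278.8 = 597.4 kN/m
FS = 597.4 / 491.1 = 1.216

FS = 1.22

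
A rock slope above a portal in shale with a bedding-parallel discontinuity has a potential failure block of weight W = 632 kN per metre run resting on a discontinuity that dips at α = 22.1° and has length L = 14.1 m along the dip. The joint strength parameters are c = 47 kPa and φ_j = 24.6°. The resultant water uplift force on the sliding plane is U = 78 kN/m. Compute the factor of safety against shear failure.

Resolving the block weight along and normal to the plane and applying the Mohr–Coulomb strength on the joint:
N' = W cosα − U = 632·cos22.1° − 78 = 507.6 kN/m
Driving force T = W sinα = 632·sin22.1° = 237.8 kN/m
Resisting force R = c·L + N'·tanφ_j = 47·14.1 + 507.6·tan24.6° = 662.7 + 232.4 = 895.1 kN/m
FS = R / T = 895.1 / 237.8 = 3.764

FS = 3.76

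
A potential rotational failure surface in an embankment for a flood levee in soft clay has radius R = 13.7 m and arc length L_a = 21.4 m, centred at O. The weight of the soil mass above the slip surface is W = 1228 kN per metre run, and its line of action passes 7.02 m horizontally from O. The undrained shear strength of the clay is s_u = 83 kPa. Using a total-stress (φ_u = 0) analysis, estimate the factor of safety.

FS = 2.82

Taking moments about the centre O, the resisting moment is provided by the undrained shear strength acting along the arc:
M_R = s_u·L_a·R = 83·21.40·13.7 = 24333.9 kN·m/m
M_D = W·d = 1228·7.02 = 8620.6 kN·m/m
FS = M_R / M_D = 24333.9 / 8620.6 = 2.823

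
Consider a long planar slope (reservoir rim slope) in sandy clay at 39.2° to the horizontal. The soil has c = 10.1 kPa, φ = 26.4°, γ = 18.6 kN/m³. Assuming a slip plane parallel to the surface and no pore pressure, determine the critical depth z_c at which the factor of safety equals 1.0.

z_c = 2.83 m

Setting FS = 1.00 in FS = [c + γz cos²β tanφ] / [γz sinβ cosβ] and solving for z:
z = c / [γ cosβ (FS·sinβ − cosβ·tanφ)]
  = 10.1 / [18.6·cos39.2°·(1.00·sin39.2° − cos39.2°·tan26.4°)]
  = 10.1 / [18.6·0.7749·(1.00·0.6320 − 0.7749·0.4964)]
  = 10.1 / 3.5652 = 2.833 m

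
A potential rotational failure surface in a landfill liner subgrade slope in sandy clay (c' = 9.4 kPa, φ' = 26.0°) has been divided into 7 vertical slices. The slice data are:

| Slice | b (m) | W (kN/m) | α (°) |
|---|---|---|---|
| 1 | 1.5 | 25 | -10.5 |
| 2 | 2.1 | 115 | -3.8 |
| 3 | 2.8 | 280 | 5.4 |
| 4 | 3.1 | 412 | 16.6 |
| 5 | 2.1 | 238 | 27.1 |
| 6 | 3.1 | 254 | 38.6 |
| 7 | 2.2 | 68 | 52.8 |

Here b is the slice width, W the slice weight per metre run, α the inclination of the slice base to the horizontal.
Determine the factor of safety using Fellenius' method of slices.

Ordinary method of slices: FS = Σ[c'·Δl_i + (W_i cosα_i)·tanφ'] / Σ W_i sinα_i, with Δl_i = b_i / cosα_i.
Slice 1: Δl = 1.5/cos(-10.5°) = 1.526 m; N'_1 = 25·cos(-10.5°) = 24.6; c'Δl = 14.34; W sinα = -4.6
Slice 2: Δl = 2.1/cos(-3.8°) = 2.105 m; N'_2 = 115·cos(-3.8°) = 114.7; c'Δl = 19.78; W sinα = -7.6
Slice 3: Δl = 2.8/cos5.4° = 2.812 m; N'_3 = 280·cos5.4° = 278.8; c'Δl = 26.44; W sinα = 26.4
Slice 4: Δl = 3.1/cos16.6° = 3.235 m; N'_4 = 412·cos16.6° = 394.8; c'Δl = 30.41; W sinα = 117.7
Slice 5: Δl = 2.1/cos27.1° = 2.359 m; N'_5 = 238·cos27.1° = 211.9; c'Δl = 22.17; W sinα = 108.4
Slice 6: Δl = 3.1/cos38.6° = 3.967 m; N'_6 = 254·cos38.6° = 198.5; c'Δl = 37.29; W sinα = 158.5
Slice 7: Δl = 2.2/cos52.8° = 3.639 m; N'_7 = 68·cos52.8° = 41.1; c'Δl = 34.20; W sinα = 54.2
Σc'Δl = 184.6 kN/m; ΣN' = 1264.4 kN/m; ΣW sinα = 452.9 kN/m
Resisting = 184.6 + 1264.4·tan26.0° = 184.6 + 616.7 = 801.3 kN/m
FS = 801.3 / 452.9 = 1.769

FS = 1.77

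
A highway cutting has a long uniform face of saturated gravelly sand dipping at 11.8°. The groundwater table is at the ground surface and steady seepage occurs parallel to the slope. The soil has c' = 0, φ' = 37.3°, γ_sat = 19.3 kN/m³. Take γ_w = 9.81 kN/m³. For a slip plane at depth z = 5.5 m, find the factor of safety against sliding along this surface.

With seepage parallel to the slope and the water table at the surface, the effective normal stress on the slip plane uses the buoyant unit weight γ' = γ_sat − γ_w while the driving shear stress uses γ_sat:
FS = [c' + γ' z cos²β tanφ'] / [γ_sat z sinβ cosβ]
(For c' = 0 this reduces to FS = (γ'/γ_sat)·tanφ'/tanβ.)
γ' = 19.3 − 9.81 = 9.49 kN/m³
Numerator = 0.0 + 9.49·5.5·cos²11.8°·tan37.3° = 0.0 + 9.49·5.5·0.9582·0.7618 = 38.099 kPa
Denominator = 19.3·5.5·sin11.8°·cos11.8° = 19.3·5.5·0.2045·0.9789 = 21.249 kPa
FS = 38.099 / 21.249 = 1.793

FS = 1.79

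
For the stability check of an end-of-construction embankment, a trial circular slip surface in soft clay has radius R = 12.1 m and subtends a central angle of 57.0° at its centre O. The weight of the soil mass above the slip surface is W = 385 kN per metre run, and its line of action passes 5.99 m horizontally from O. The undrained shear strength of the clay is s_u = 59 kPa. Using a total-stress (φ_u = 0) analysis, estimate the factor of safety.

Taking moments about the centre O, the resisting moment is provided by the undrained shear strength acting along the arc:
Arc length L_a = R·θ = 12.1·(57.0°·π/180) = 12.1·0.9948 = 12.04 m
M_R = s_u·L_a·R = 59·12.04·12.1 = 8593.6 kN·m/m
M_D = W·d = 385·5.99 = 2306.2 kN·m/m
FS = M_R / M_D = 8593.6 / 2306.2 = 3.726

FS = 3.73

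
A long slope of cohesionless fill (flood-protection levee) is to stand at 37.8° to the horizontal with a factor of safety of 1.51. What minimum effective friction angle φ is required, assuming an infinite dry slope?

φ = 49.5°

FS = tanφ/tanβ ⇒ tanφ = FS · tanβ = 1.51 · tan37.8° = 1.1713
φ = arctan(1.1713) = 49.51°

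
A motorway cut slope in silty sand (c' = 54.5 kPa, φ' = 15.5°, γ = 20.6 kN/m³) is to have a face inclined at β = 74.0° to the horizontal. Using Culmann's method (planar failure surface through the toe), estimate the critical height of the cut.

Culmann's analysis gives the critical failure plane at α_cr = (β + φ')/2 = (74.0 + 15.5)/2 = 44.8°, and the critical height
H_c = (4c'/γ) · sinβ cosφ' / [1 − cos(β − φ')]
    = (4·54.5/20.6) · sin74.0°·cos15.5° / [1 − cos(58.5°)]
    = 10.583 · 0.9613·0.9636 / [1 − 0.5225]
    = 10.583 · 0.9263 / 0.4775
    = 20.53 m

H_c = 20.53 m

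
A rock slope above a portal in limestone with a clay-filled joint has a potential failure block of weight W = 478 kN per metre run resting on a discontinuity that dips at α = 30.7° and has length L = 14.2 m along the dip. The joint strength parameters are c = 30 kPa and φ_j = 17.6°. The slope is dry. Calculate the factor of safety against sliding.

FS = 2.28

Resolving the block weight along and normal to the plane and applying the Mohr–Coulomb strength on the joint:
N' = W cosα = 478·cos30.7° = 411.0 kN/m
Driving force T = W sinα = 478·sin30.7° = 244.0 kN/m
Resisting force R = c·L + N'·tanφ_j = 30·14.2 + 411.0·tan17.6° = 426.0 + 130.4 = 556.4 kN/m
FS = R / T = 556.4 / 244.0 = 2.280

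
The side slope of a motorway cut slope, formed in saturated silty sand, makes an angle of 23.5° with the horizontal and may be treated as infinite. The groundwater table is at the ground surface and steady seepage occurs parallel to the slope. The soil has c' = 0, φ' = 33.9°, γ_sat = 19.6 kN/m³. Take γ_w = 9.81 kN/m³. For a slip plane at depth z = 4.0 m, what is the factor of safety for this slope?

With seepage parallel to the slope and the water table at the surface, the effective normal stress on the slip plane uses the buoyant unit weight γ' = γ_sat − γ_w while the driving shear stress uses γ_sat:
FS = [c' + γ' z cos²β tanφ'] / [γ_sat z sinβ cosβ]
(For c' = 0 this reduces to FS = (γ'/γ_sat)·tanφ'/tanβ.)
γ' = 19.6 − 9.81 = 9.79 kN/m³
Numerator = 0.0 + 9.79·4.0·cos²23.5°·tan33.9° = 0.0 + 9.79·4.0·0.8410·0.6720 = 22.130 kPa
Denominator = 19.6·4.0·sin23.5°·cos23.5° = 19.6·4.0·0.3987·0.9171 = 28.669 kPa
FS = 22.130 / 28.669 = 0.772

FS = 0.77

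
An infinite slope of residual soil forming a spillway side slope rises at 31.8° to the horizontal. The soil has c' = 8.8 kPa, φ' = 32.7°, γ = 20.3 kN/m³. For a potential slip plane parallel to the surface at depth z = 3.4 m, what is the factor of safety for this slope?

For an infinite slope with a slip plane parallel to the surface (no pore pressure): FS = [c' + γz cos²β tanφ'] / [γz sinβ cosβ].
γz = 20.3·3.4 = 69.02 kN/m²
Numerator = 8.8 + 69.02·cos²31.8°·tan32.7° = 8.8 + 69.02·0.7223·0.6420 = 40.806 kPa
Denominator = 69.02·sin31.8°·cos31.8° = 69.02·0.5270·0.8499 = 30.911 kPa
FS = 40.806 / 30.911 = 1.320

FS = 1.32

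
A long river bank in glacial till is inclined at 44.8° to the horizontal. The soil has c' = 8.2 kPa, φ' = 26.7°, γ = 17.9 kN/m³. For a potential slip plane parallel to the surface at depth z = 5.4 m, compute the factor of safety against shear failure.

For an infinite slope with a slip plane parallel to the surface (no pore pressure): FS = [c' + γz cos²β tanφ'] / [γz sinβ cosβ].
γz = 17.9·5.4 = 96.66 kN/m²
Numerator = 8.2 + 96.66·cos²44.8°·tan26.7° = 8.2 + 96.66·0.5035·0.5029 = 32.677 kPa
Denominator = 96.66·sin44.8°·cos44.8° = 96.66·0.7046·0.7096 = 48.329 kPa
FS = 32.677 / 48.329 = 0.676

FS = 0.68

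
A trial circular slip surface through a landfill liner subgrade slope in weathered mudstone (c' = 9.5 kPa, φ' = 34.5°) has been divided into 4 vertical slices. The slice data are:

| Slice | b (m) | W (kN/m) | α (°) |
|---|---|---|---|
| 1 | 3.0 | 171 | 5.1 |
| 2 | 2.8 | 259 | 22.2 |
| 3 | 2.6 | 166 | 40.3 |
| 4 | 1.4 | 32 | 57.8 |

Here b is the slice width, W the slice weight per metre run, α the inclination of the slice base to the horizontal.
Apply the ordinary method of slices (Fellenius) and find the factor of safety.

FS = 2.00

Ordinary method of slices: FS = Σ[c'·Δl_i + (W_i cosα_i)·tanφ'] / Σ W_i sinα_i, with Δl_i = b_i / cosα_i.
Slice 1: Δl = 3.0/cos5.1° = 3.012 m; N'_1 = 171·cos5.1° = 170.3; c'Δl = 28.61; W sinα = 15.2
Slice 2: Δl = 2.8/cos22.2° = 3.024 m; N'_2 = 259·cos22.2° = 239.8; c'Δl = 28.73; W sinα = 97.9
Slice 3: Δl = 2.6/cos40.3° = 3.409 m; N'_3 = 166·cos40.3° = 126.6; c'Δl = 32.39; W sinα = 107.4
Slice 4: Δl = 1.4/cos57.8° = 2.627 m; N'_4 = 32·cos57.8° = 17.1; c'Δl = 24.96; W sinα = 27.1
Σc'Δl = 114.7 kN/m; ΣN' = 553.8 kN/m; ΣW sinα = 247.5 kN/m
Resisting = 114.7 + 553.8·tan34.5° = 114.7 + 380.6 = 495.3 kN/m
FS = 495.3 / 247.5 = 2.001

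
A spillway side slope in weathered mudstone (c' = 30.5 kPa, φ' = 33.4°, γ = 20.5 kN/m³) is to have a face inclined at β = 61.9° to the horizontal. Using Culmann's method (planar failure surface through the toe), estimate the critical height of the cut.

H_c = 36.17 m

Culmann's analysis gives the critical failure plane at α_cr = (β + φ')/2 = (61.9 + 33.4)/2 = 47.6°, and the critical height
H_c = (4c'/γ) · sinβ cosφ' / [1 − cos(β − φ')]
    = (4·30.5/20.5) · sin61.9°·cos33.4° / [1 − cos(28.5°)]
    = 5.951 · 0.8821·0.8348 / [1 − 0.8788]
    = 5.951 · 0.7364 / 0.1212
    = 36.17 m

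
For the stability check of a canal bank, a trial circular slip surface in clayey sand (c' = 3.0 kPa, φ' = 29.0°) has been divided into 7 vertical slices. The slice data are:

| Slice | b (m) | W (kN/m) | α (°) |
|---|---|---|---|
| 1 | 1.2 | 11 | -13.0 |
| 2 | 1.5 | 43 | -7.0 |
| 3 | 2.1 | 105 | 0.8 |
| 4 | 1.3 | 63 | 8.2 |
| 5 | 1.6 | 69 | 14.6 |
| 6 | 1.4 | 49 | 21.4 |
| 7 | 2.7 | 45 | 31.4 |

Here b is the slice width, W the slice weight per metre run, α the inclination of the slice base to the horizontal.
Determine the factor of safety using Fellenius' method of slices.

FS = 3.96

Ordinary method of slices: FS = Σ[c'·Δl_i + (W_i cosα_i)·tanφ'] / Σ W_i sinα_i, with Δl_i = b_i / cosα_i.
Slice 1: Δl = 1.2/cos(-13.0°) = 1.232 m; N'_1 = 11·cos(-13.0°) = 10.7; c'Δl = 3.69; W sinα = -2.5
Slice 2: Δl = 1.5/cos(-7.0°) = 1.511 m; N'_2 = 43·cos(-7.0°) = 42.7; c'Δl = 4.53; W sinα = -5.2
Slice 3: Δl = 2.1/cos0.8° = 2.100 m; N'_3 = 105·cos0.8° = 105.0; c'Δl = 6.30; W sinα = 1.5
Slice 4: Δl = 1.3/cos8.2° = 1.313 m; N'_4 = 63·cos8.2° = 62.4; c'Δl = 3.94; W sinα = 9.0
Slice 5: Δl = 1.6/cos14.6° = 1.653 m; N'_5 = 69·cos14.6° = 66.8; c'Δl = 4.96; W sinα = 17.4
Slice 6: Δl = 1.4/cos21.4° = 1.504 m; N'_6 = 49·cos21.4° = 45.6; c'Δl = 4.51; W sinα = 17.9
Slice 7: Δl = 2.7/cos31.4° = 3.163 m; N'_7 = 45·cos31.4° = 38.4; c'Δl = 9.49; W sinα = 23.4
Σc'Δl = 37.4 kN/m; ΣN' = 371.5 kN/m; ΣW sinα = 61.5 kN/m
Resisting = 37.4 + 371.5·tan29.0° = 37.4 + 206.0 = 243.4 kN/m
FS = 243.4 / 61.5 = 3.960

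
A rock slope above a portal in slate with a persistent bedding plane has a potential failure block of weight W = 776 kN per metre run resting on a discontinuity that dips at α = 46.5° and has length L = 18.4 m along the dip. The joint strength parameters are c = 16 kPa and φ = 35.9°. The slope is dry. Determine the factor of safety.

Resolving the block weight along and normal to the plane and applying the Mohr–Coulomb strength on the joint:
N' = W cosα = 776·cos46.5° = 534.2 kN/m
Driving force T = W sinα = 776·sin46.5° = 562.9 kN/m
Resisting force R = c·L + N'·tanφ = 16·18.4 + 534.2·tan35.9° = 294.4 + 386.7 = 681.1 kN/m
FS = R / T = 681.1 / 562.9 = 1.210

FS = 1.21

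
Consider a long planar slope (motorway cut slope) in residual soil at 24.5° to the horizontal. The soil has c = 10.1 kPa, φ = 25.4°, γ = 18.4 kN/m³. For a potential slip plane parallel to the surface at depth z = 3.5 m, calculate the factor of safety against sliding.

FS = 1.46

For an infinite slope with a slip plane parallel to the surface (no pore pressure): FS = [c + γz cos²β tanφ] / [γz sinβ cosβ].
γz = 18.4·3.5 = 64.40 kN/m²
Numerator = 10.1 + 64.40·cos²24.5°·tan25.4° = 10.1 + 64.40·0.8280·0.4748 = 35.421 kPa
Denominator = 64.40·sin24.5°·cos24.5° = 64.40·0.4147·0.9100 = 24.302 kPa
FS = 35.421 / 24.302 = 1.458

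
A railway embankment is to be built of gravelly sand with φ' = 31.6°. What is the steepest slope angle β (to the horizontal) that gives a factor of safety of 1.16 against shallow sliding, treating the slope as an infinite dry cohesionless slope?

For an infinite dry cohesionless slope FS = tanφ'/tanβ, so tanβ = tanφ' / FS.
tanβ = tan31.6° / 1.16 = 0.6152 / 1.16 = 0.5303
β = arctan(0.5303) = 27.94°

β = 27.9°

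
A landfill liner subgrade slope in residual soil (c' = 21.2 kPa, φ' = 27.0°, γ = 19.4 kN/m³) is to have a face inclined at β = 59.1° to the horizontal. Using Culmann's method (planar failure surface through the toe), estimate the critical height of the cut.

H_c = 21.86 m

Culmann's analysis gives the critical failure plane at α_cr = (β + φ')/2 = (59.1 + 27.0)/2 = 43.0°, and the critical height
H_c = (4c'/γ) · sinβ cosφ' / [1 − cos(β − φ')]
    = (4·21.2/19.4) · sin59.1°·cos27.0° / [1 − cos(32.1°)]
    = 4.371 · 0.8581·0.8910 / [1 − 0.8471]
    = 4.371 · 0.7645 / 0.1529
    = 21.86 m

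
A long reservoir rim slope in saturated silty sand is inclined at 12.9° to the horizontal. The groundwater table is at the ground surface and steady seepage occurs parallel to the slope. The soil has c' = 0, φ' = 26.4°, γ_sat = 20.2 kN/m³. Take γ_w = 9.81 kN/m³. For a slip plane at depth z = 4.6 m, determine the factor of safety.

FS = 1.11

With seepage parallel to the slope and the water table at the surface, the effective normal stress on the slip plane uses the buoyant unit weight γ' = γ_sat − γ_w while the driving shear stress uses γ_sat:
FS = [c' + γ' z cos²β tanφ'] / [γ_sat z sinβ cosβ]
(For c' = 0 this reduces to FS = (γ'/γ_sat)·tanφ'/tanβ.)
γ' = 20.2 − 9.81 = 10.39 kN/m³
Numerator = 0.0 + 10.39·4.6·cos²12.9°·tan26.4° = 0.0 + 10.39·4.6·0.9502·0.4964 = 22.543 kPa
Denominator = 20.2·4.6·sin12.9°·cos12.9° = 20.2·4.6·0.2233·0.9748 = 20.221 kPa
FS = 22.543 / 20.221 = 1.115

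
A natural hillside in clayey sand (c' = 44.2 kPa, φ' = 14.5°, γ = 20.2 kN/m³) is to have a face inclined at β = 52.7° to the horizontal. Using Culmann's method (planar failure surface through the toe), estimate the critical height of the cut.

H_c = 31.48 m

Culmann's analysis gives the critical failure plane at α_cr = (β + φ')/2 = (52.7 + 14.5)/2 = 33.6°, and the critical height
H_c = (4c'/γ) · sinβ cosφ' / [1 − cos(β − φ')]
    = (4·44.2/20.2) · sin52.7°·cos14.5° / [1 − cos(38.2°)]
    = 8.752 · 0.7955·0.9681 / [1 − 0.7859]
    = 8.752 · 0.7701 / 0.2141
    = 31.48 m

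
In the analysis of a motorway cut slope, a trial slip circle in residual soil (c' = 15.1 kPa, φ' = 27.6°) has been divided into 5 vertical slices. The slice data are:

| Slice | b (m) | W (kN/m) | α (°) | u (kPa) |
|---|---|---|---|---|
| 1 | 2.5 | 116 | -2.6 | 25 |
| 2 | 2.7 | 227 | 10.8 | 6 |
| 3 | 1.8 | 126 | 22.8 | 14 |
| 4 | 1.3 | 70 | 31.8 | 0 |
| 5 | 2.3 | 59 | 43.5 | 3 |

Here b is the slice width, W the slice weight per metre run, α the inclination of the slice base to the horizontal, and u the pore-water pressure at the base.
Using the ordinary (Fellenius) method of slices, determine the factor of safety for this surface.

FS = 2.51

Ordinary method of slices: FS = Σ[c'·Δl_i + (W_i cosα_i − u_i·Δl_i)·tanφ'] / Σ W_i sinα_i, with Δl_i = b_i / cosα_i.
Slice 1: Δl = 2.5/cos(-2.6°) = 2.503 m; N'_1 = 116·cos(-2.6°) − 25·2.503 = 53.3; c'Δl = 37.79; W sinα = -5.3
Slice 2: Δl = 2.7/cos10.8° = 2.749 m; N'_2 = 227·cos10.8° − 6·2.749 = 206.5; c'Δl = 41.51; W sinα = 42.5
Slice 3: Δl = 1.8/cos22.8° = 1.953 m; N'_3 = 126·cos22.8° − 14·1.953 = 88.8; c'Δl = 29.48; W sinα = 48.8
Slice 4: Δl = 1.3/cos31.8° = 1.530 m; N'_4 = 70·cos31.8° − 0·1.530 = 59.5; c'Δl = 23.10; W sinα = 36.9
Slice 5: Δl = 2.3/cos43.5° = 3.171 m; N'_5 = 59·cos43.5° − 3·3.171 = 33.3; c'Δl = 47.88; W sinα = 40.6
Σc'Δl = 179.8 kN/m; ΣN' = 441.4 kN/m; ΣW sinα = 163.6 kN/m
Resisting = 179.8 + 441.4·tan27.6° = 179.8 + 230.8 = 410.5 kN/m
FS = 410.5 / 163.6 = 2.509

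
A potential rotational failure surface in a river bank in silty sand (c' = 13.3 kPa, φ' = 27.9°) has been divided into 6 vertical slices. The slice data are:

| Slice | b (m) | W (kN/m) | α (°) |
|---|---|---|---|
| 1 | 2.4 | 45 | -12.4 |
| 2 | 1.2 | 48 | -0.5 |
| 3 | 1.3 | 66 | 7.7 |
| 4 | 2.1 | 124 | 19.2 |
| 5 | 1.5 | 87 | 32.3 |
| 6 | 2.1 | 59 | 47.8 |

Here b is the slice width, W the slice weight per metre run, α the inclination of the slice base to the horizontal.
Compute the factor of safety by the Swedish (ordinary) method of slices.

Ordinary method of slices: FS = Σ[c'·Δl_i + (W_i cosα_i)·tanφ'] / Σ W_i sinα_i, with Δl_i = b_i / cosα_i.
Slice 1: Δl = 2.4/cos(-12.4°) = 2.457 m; N'_1 = 45·cos(-12.4°) = 44.0; c'Δl = 32.68; W sinα = -9.7
Slice 2: Δl = 1.2/cos(-0.5°) = 1.200 m; N'_2 = 48·cos(-0.5°) = 48.0; c'Δl = 15.96; W sinα = -0.4
Slice 3: Δl = 1.3/cos7.7° = 1.312 m; N'_3 = 66·cos7.7° = 65.4; c'Δl = 17.45; W sinα = 8.8
Slice 4: Δl = 2.1/cos19.2° = 2.224 m; N'_4 = 124·cos19.2° = 117.1; c'Δl = 29.58; W sinα = 40.8
Slice 5: Δl = 1.5/cos32.3° = 1.775 m; N'_5 = 87·cos32.3° = 73.5; c'Δl = 23.60; W sinα = 46.5
Slice 6: Δl = 2.1/cos47.8° = 3.126 m; N'_6 = 59·cos47.8° = 39.6; c'Δl = 41.58; W sinα = 43.7
Σc'Δl = 160.8 kN/m; ΣN' = 387.6 kN/m; ΣW sinα = 129.7 kN/m
Resisting = 160.8 + 387.6·tan27.9° = 160.8 + 205.2 = 366.1 kN/m
FS = 366.1 / 129.7 = 2.822

FS = 2.82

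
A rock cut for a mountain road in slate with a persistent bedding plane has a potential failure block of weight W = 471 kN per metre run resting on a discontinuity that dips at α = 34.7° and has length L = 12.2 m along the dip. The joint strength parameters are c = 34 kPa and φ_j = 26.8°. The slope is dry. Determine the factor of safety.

FS = 2.28

Resolving the block weight along and normal to the plane and applying the Mohr–Coulomb strength on the joint:
N' = W cosα = 471·cos34.7° = 387.2 kN/m
Driving force T = W sinα = 471·sin34.7° = 268.1 kN/m
Resisting force R = c·L + N'·tanφ_j = 34·12.2 + 387.2·tan26.8° = 414.8 + 195.6 = 610.4 kN/m
FS = R / T = 610.4 / 268.1 = 2.277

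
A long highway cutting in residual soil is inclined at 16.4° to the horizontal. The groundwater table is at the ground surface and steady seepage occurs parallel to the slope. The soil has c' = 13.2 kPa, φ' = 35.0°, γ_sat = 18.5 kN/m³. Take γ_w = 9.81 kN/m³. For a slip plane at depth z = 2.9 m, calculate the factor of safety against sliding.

With seepage parallel to the slope and the water table at the surface, the effective normal stress on the slip plane uses the buoyant unit weight γ' = γ_sat − γ_w while the driving shear stress uses γ_sat:
FS = [c' + γ' z cos²β tanφ'] / [γ_sat z sinβ cosβ]
γ' = 18.5 − 9.81 = 8.69 kN/m³
Numerator = 13.2 + 8.69·2.9·cos²16.4°·tan35.0° = 13.2 + 8.69·2.9·0.9203·0.7002 = 29.439 kPa
Denominator = 18.5·2.9·sin16.4°·cos16.4° = 18.5·2.9·0.2823·0.9593 = 14.531 kPa
FS = 29.439 / 14.531 = 2.026

FS = 2.03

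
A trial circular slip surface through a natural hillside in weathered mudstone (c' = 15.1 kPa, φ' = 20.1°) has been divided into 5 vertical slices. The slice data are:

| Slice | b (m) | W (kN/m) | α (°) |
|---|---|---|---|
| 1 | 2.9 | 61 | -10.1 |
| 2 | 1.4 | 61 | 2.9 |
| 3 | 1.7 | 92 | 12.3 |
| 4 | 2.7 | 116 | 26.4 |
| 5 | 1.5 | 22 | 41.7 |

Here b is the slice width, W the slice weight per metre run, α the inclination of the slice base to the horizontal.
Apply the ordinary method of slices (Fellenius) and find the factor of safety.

FS = 3.70

Ordinary method of slices: FS = Σ[c'·Δl_i + (W_i cosα_i)·tanφ'] / Σ W_i sinα_i, with Δl_i = b_i / cosα_i.
Slice 1: Δl = 2.9/cos(-10.1°) = 2.946 m; N'_1 = 61·cos(-10.1°) = 60.1; c'Δl = 44.48; W sinα = -10.7
Slice 2: Δl = 1.4/cos2.9° = 1.402 m; N'_2 = 61·cos2.9° = 60.9; c'Δl = 21.17; W sinα = 3.1
Slice 3: Δl = 1.7/cos12.3° = 1.740 m; N'_3 = 92·cos12.3° = 89.9; c'Δl = 26.27; W sinα = 19.6
Slice 4: Δl = 2.7/cos26.4° = 3.014 m; N'_4 = 116·cos26.4° = 103.9; c'Δl = 45.52; W sinα = 51.6
Slice 5: Δl = 1.5/cos41.7° = 2.009 m; N'_5 = 22·cos41.7° = 16.4; c'Δl = 30.34; W sinα = 14.6
Σc'Δl = 167.8 kN/m; ΣN' = 331.2 kN/m; ΣW sinα = 78.2 kN/m
Resisting = 167.8 + 331.2·tan20.1° = 167.8 + 121.2 = 289.0 kN/m
FS = 289.0 / 78.2 = 3.695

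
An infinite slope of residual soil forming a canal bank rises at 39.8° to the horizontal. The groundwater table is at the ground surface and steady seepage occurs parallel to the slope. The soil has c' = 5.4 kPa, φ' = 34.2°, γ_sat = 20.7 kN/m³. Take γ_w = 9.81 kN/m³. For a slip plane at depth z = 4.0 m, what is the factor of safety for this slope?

FS = 0.56

With seepage parallel to the slope and the water table at the surface, the effective normal stress on the slip plane uses the buoyant unit weight γ' = γ_sat − γ_w while the driving shear stress uses γ_sat:
FS = [c' + γ' z cos²β tanφ'] / [γ_sat z sinβ cosβ]
γ' = 20.7 − 9.81 = 10.89 kN/m³
Numerator = 5.4 + 10.89·4.0·cos²39.8°·tan34.2° = 5.4 + 10.89·4.0·0.5903·0.6796 = 22.874 kPa
Denominator = 20.7·4.0·sin39.8°·cos39.8° = 20.7·4.0·0.6401·0.7683 = 40.720 kPa
FS = 22.874 / 40.720 = 0.562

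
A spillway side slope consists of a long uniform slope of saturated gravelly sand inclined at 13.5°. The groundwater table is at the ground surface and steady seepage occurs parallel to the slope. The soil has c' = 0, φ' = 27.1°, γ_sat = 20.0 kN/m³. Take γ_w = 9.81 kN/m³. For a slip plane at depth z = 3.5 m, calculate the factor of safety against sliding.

FS = 1.09

With seepage parallel to the slope and the water table at the surface, the effective normal stress on the slip plane uses the buoyant unit weight γ' = γ_sat − γ_w while the driving shear stress uses γ_sat:
FS = [c' + γ' z cos²β tanφ'] / [γ_sat z sinβ cosβ]
(For c' = 0 this reduces to FS = (γ'/γ_sat)·tanφ'/tanβ.)
γ' = 20.0 − 9.81 = 10.19 kN/m³
Numerator = 0.0 + 10.19·3.5·cos²13.5°·tan27.1° = 0.0 + 10.19·3.5·0.9455·0.5117 = 17.256 kPa
Denominator = 20.0·3.5·sin13.5°·cos13.5° = 20.0·3.5·0.2334·0.9724 = 15.890 kPa
FS = 17.256 / 15.890 = 1.086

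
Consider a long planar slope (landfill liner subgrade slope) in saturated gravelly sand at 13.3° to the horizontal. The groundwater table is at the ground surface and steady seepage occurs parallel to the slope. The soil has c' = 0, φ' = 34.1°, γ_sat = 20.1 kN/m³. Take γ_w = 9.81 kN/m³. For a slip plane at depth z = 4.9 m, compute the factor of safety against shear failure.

With seepage parallel to the slope and the water table at the surface, the effective normal stress on the slip plane uses the buoyant unit weight γ' = γ_sat − γ_w while the driving shear stress uses γ_sat:
FS = [c' + γ' z cos²β tanφ'] / [γ_sat z sinβ cosβ]
(For c' = 0 this reduces to FS = (γ'/γ_sat)·tanφ'/tanβ.)
γ' = 20.1 − 9.81 = 10.29 kN/m³
Numerator = 0.0 + 10.29·4.9·cos²13.3°·tan34.1° = 0.0 + 10.29·4.9·0.9471·0.6771 = 32.331 kPa
Denominator = 20.1·4.9·sin13.3°·cos13.3° = 20.1·4.9·0.2300·0.9732 = 22.050 kPa
FS = 32.331 / 22.050 = 1.466

FS = 1.47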